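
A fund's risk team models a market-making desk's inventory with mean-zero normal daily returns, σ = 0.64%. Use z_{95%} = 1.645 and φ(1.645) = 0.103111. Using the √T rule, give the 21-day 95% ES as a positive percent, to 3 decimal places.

6.048%

σ_{21d} = 0.64% × √21 = 2.933%.
ES multiplier = φ(z)/(1−α) = 0.103111/0.05 = 2.062.
ES = 2.933% × 2.062 = 6.048%.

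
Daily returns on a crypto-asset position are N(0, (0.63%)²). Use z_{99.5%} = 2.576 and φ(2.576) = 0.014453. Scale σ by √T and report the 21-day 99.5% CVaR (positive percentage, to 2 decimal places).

8.35%

σ_{21d} = 0.63% × √21 = 2.887%.
ES multiplier = φ(z)/(1−α) = 0.014453/0.005 = 2.891.
ES = 2.887% × 2.891 = 8.346%.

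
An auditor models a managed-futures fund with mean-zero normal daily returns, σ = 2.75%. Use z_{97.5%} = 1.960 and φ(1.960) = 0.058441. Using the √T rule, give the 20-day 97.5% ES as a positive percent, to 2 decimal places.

28.75%

σ_{20d} = 2.75% × √20 = 12.298%.
ES multiplier = φ(z)/(1−α) = 0.058441/0.025 = 2.338.
ES = 12.298% × 2.338 = 28.753%.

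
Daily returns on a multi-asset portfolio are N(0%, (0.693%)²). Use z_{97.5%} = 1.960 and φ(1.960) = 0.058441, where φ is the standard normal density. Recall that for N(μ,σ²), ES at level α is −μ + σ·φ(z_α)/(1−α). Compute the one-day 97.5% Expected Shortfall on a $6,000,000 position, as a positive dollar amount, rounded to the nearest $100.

$97,200

Tail multiplier: φ(z)/(1−α) = 0.058441 / 0.025 = 2.338.
ES = 0.693% × 2.338 = 1.620%.
On $6,000,000: 0.01620 × $6,000,000 = $97,200.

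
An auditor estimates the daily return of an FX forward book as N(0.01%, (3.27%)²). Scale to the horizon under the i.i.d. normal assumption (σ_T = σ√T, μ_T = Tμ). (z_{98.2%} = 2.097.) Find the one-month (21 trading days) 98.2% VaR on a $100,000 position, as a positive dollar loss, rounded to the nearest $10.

σ_{21d} = 3.27% × √21 = 14.985%; μ_{21d} = 21 × 0.01% = 0.210%.
VaR = −(0.210%) + 2.097 × 14.985% = 31.214%.
On $100,000: 0.31214 × $100,000 = $31,214.

$31,210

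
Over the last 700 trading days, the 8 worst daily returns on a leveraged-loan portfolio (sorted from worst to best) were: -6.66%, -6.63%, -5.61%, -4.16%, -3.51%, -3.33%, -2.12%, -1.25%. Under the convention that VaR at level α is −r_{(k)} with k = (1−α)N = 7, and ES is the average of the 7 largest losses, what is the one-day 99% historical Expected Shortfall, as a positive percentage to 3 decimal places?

4.574%

The 7 worst returns sum to -32.02%.
ES = −(-32.02%) / 7 = 4.5742…% ≈ 4.574%.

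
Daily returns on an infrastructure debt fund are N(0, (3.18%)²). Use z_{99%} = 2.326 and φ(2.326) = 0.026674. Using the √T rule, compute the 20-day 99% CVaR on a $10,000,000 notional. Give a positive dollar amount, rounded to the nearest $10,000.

σ_{20d} = 3.18% × √20 = 14.221%.
ES multiplier = φ(z)/(1−α) = 0.026674/0.01 = 2.667.
ES = 14.221% × 2.667 = 37.927%; on $10,000,000: $3,792,700.

$3,790,000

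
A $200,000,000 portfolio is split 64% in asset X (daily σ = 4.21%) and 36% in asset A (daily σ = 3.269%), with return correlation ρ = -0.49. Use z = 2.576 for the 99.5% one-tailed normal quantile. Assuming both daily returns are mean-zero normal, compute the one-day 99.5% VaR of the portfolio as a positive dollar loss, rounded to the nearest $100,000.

σ_p² = 0.64²·4.21² + 0.36²·3.269² + 2·-0.49·0.64·0.36·4.21·3.269 = 5.5373 (%²).
σ_p = √5.5373 = 2.353%.
VaR = 2.576 × 2.353% = 6.061%; on $200,000,000 that is $12,122,000.

$12,100,000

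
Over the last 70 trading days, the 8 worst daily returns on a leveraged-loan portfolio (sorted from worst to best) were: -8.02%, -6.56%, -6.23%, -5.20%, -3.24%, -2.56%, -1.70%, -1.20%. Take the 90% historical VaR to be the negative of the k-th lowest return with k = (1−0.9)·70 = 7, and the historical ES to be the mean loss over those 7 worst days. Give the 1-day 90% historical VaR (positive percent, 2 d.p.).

k = 7; the 7th lowest return is -1.70%, so VaR = 1.70%.

1.70%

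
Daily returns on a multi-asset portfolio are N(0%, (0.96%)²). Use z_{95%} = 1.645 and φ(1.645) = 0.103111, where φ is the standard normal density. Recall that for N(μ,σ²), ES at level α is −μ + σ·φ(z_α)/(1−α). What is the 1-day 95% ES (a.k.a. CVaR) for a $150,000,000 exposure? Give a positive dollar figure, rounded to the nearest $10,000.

$2,970,000

Tail multiplier: φ(z)/(1−α) = 0.103111 / 0.05 = 2.062.
ES = 0.96% × 2.062 = 1.980%.
On $150,000,000: 0.01980 × $150,000,000 = $2,970,000.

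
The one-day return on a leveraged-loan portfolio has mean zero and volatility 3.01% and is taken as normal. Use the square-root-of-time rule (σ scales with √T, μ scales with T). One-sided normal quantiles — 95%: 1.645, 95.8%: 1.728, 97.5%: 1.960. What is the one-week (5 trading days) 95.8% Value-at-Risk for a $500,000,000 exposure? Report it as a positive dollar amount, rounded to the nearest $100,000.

σ_{5d} = 3.01% × √5 = 6.731%.
VaR = 1.728 × 6.731% = 11.631%.
On $500,000,000: 0.11631 × $500,000,000 = $58,155,000.

$58,200,000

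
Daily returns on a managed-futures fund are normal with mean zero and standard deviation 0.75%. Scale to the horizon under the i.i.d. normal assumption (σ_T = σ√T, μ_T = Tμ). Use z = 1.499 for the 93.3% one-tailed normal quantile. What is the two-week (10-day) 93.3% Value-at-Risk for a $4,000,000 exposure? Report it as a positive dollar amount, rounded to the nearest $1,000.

σ_{10d} = 0.75% × √10 = 2.372%.
VaR = 1.499 × 2.372% = 3.556%.
On $4,000,000: 0.03556 × $4,000,000 = $142,240.

$142,000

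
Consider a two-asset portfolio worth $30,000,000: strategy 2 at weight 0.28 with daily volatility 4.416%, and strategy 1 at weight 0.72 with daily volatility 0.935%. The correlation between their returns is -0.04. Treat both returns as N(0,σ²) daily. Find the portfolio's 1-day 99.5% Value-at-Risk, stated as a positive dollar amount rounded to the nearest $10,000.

σ_p² = 0.28²·4.416² + 0.72²·0.935² + 2·-0.04·0.28·0.72·4.416·0.935 = 1.9155 (%²).
σ_p = √1.9155 = 1.384%.
At 99.5%, z = 2.576.
VaR = 2.576 × 1.384% = 3.565%; on $30,000,000 that is $1,069,500.

$1,070,000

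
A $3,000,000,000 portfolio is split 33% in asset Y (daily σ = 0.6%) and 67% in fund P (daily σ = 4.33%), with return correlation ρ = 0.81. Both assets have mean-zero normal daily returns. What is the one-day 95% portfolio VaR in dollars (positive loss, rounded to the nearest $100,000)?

$151,200,000

σ_p² = 0.33²·0.6² + 0.67²·4.33² + 2·0.81·0.33·0.67·0.6·4.33 = 9.3861 (%²).
σ_p = √9.3861 = 3.064%.
At 95%, z = 1.645.
VaR = 1.645 × 3.064% = 5.040%; on $3,000,000,000 that is $151,200,000.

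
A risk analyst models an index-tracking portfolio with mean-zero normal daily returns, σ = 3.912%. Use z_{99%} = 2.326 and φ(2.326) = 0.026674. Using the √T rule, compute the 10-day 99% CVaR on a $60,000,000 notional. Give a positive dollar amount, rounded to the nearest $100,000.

$19,800,000

σ_{10d} = 3.912% × √10 = 12.371%.
ES multiplier = φ(z)/(1−α) = 0.026674/0.01 = 2.667.
ES = 12.371% × 2.667 = 32.993%; on $60,000,000: $19,795,800.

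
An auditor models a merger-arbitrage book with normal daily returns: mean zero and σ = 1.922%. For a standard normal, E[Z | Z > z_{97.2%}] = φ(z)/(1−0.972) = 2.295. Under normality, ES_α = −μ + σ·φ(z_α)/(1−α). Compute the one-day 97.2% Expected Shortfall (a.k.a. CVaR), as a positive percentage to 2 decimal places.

4.41%

ES = 1.922% × 2.295 = 4.411%.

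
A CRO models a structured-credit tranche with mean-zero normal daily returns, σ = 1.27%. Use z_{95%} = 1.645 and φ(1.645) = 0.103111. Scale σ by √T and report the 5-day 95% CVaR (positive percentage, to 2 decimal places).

σ_{5d} = 1.27% × √5 = 2.840%.
ES multiplier = φ(z)/(1−α) = 0.103111/0.05 = 2.062.
ES = 2.840% × 2.062 = 5.856%.

5.86%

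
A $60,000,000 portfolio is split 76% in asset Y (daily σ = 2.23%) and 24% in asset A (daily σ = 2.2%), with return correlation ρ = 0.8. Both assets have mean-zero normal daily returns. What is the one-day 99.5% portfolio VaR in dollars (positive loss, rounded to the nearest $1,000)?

σ_p² = 0.76²·2.23² + 0.24²·2.2² + 2·0.8·0.76·0.24·2.23·2.2 = 4.5829 (%²).
σ_p = √4.5829 = 2.141%.
At 99.5%, z = 2.576.
VaR = 2.576 × 2.141% = 5.515%; on $60,000,000 that is $3,309,000.

$3,309,000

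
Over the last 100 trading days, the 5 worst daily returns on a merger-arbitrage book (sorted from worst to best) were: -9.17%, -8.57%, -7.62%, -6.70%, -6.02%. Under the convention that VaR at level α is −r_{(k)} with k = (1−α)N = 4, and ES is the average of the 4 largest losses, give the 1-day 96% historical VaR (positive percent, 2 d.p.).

k = 4; the 4th lowest return is -6.70%, so VaR = 6.70%.

6.70%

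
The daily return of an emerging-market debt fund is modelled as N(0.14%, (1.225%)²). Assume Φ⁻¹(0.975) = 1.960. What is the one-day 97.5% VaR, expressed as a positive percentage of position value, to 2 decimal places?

2.26%

VaR = −μ + z·σ = −(0.14%) + 1.960 × 1.225% = 2.261%.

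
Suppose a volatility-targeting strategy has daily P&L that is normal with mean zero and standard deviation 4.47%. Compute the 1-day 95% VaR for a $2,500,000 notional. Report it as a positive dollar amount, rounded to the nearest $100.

$183,800

At 95% one-sided, z = 1.645.
VaR = z·σ = 1.645 × 4.47% = 7.353%.
On $2,500,000: 0.07353 × $2,500,000 = $183,825.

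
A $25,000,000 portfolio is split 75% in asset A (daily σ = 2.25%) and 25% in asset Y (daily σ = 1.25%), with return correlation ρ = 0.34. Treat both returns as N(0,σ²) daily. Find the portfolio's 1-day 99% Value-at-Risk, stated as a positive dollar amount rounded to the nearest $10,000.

σ_p² = 0.75²·2.25² + 0.25²·1.25² + 2·0.34·0.75·0.25·2.25·1.25 = 3.3039 (%²).
σ_p = √3.3039 = 1.818%.
At 99%, z = 2.326.
VaR = 2.326 × 1.818% = 4.229%; on $25,000,000 that is $1,057,250.

$1,060,000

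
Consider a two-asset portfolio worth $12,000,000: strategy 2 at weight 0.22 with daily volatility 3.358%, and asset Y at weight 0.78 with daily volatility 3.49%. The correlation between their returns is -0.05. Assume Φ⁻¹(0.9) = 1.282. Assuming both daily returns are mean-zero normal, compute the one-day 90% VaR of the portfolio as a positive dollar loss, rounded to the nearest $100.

$428,400

σ_p² = 0.22²·3.358² + 0.78²·3.49² + 2·-0.05·0.22·0.78·3.358·3.49 = 7.7550 (%²).
σ_p = √7.7550 = 2.785%.
VaR = 1.282 × 2.785% = 3.570%; on $12,000,000 that is $428,400.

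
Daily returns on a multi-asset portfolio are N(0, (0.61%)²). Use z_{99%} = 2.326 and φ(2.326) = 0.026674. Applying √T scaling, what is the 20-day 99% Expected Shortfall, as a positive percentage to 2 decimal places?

7.28%

σ_{20d} = 0.61% × √20 = 2.728%.
ES multiplier = φ(z)/(1−α) = 0.026674/0.01 = 2.667.
ES = 2.728% × 2.667 = 7.276%.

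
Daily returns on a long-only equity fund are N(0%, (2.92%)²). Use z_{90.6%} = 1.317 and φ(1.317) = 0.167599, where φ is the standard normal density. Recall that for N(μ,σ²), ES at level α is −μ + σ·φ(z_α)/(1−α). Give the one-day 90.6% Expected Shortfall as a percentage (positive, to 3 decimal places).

Tail multiplier: φ(z)/(1−α) = 0.167599 / 0.094 = 1.783.
ES = 2.92% × 1.783 = 5.206%.

5.206%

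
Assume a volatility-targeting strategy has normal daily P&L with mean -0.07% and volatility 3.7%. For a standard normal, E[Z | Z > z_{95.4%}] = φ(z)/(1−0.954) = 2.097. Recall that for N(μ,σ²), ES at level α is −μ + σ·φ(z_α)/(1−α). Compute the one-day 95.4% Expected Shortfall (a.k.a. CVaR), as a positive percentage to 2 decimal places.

ES = −(-0.07%) + 3.7% × 2.097 = 7.829%.

7.83%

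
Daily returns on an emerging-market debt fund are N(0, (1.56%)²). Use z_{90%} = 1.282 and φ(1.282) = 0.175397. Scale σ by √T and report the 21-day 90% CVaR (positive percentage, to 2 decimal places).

σ_{21d} = 1.56% × √21 = 7.149%.
ES multiplier = φ(z)/(1−α) = 0.175397/0.1 = 1.754.
ES = 7.149% × 1.754 = 12.539%.

12.54%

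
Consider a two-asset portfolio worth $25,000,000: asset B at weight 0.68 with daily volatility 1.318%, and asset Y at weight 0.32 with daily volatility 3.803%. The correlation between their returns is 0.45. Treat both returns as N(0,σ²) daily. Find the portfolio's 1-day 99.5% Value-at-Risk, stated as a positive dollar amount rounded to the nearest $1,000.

σ_p² = 0.68²·1.318² + 0.32²·3.803² + 2·0.45·0.68·0.32·1.318·3.803 = 3.2659 (%²).
σ_p = √3.2659 = 1.807%.
At 99.5%, z = 2.576.
VaR = 2.576 × 1.807% = 4.655%; on $25,000,000 that is $1,163,750.

$1,164,000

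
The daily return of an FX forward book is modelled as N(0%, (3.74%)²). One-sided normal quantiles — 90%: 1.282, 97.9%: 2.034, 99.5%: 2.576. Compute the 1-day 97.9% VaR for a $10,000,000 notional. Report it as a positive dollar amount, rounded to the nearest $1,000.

VaR = z·σ = 2.034 × 3.74% = 7.607%.
On $10,000,000: 0.07607 × $10,000,000 = $760,700.

$761,000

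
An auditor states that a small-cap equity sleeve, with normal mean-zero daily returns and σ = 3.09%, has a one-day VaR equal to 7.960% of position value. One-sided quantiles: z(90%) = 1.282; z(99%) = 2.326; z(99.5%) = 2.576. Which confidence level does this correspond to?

Implied z = VaR/σ = 7.960 / 3.09 = 2.576.
This matches z(99.5%) = 2.576.

99.5%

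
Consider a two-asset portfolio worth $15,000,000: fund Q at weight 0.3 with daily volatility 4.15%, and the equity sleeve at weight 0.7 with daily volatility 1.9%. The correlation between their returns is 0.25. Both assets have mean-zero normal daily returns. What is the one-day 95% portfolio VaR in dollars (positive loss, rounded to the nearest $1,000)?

σ_p² = 0.3²·4.15² + 0.7²·1.9² + 2·0.25·0.3·0.7·4.15·1.9 = 4.1469 (%²).
σ_p = √4.1469 = 2.036%.
At 95%, z = 1.645.
VaR = 1.645 × 2.036% = 3.349%; on $15,000,000 that is $502,350.

$502,000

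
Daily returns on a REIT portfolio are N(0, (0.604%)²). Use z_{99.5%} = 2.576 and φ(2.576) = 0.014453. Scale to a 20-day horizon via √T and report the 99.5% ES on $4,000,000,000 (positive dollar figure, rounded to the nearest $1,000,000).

$312,000,000

σ_{20d} = 0.604% × √20 = 2.701%.
ES multiplier = φ(z)/(1−α) = 0.014453/0.005 = 2.891.
ES = 2.701% × 2.891 = 7.809%; on $4,000,000,000: $312,360,000.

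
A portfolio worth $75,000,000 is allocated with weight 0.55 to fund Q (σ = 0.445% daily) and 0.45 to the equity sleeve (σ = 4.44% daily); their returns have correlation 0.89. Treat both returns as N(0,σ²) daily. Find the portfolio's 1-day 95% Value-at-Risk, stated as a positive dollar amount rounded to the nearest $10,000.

$2,740,000

σ_p² = 0.55²·0.445² + 0.45²·4.44² + 2·0.89·0.55·0.45·0.445·4.44 = 4.9223 (%²).
σ_p = √4.9223 = 2.219%.
At 95%, z = 1.645.
VaR = 1.645 × 2.219% = 3.650%; on $75,000,000 that is $2,737,500.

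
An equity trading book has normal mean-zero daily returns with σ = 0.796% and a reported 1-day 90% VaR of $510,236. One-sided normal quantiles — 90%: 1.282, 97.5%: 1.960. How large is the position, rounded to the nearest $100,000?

$50,000,000

VaR as a fraction of value: z·σ = 1.282 × 0.796% = 1.02047%.
Position = $510,236 / 0.0102047 = $50,000,000.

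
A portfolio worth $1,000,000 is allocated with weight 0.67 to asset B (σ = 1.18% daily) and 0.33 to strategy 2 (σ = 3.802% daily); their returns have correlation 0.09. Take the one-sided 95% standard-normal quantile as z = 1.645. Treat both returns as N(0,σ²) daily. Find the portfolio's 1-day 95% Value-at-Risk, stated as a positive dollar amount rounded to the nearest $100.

$25,400

σ_p² = 0.67²·1.18² + 0.33²·3.802² + 2·0.09·0.67·0.33·1.18·3.802 = 2.3778 (%²).
σ_p = √2.3778 = 1.542%.
VaR = 1.645 × 1.542% = 2.537%; on $1,000,000 that is $25,370.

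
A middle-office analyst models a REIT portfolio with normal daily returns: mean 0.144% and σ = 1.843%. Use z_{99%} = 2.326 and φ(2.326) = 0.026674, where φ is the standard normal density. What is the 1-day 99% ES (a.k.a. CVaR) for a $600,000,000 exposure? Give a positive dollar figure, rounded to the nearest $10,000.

Tail multiplier: φ(z)/(1−α) = 0.026674 / 0.01 = 2.667.
ES = −(0.144%) + 1.843% × 2.667 = 4.771%.
On $600,000,000: 0.04771 × $600,000,000 = $28,626,000.

$28,630,000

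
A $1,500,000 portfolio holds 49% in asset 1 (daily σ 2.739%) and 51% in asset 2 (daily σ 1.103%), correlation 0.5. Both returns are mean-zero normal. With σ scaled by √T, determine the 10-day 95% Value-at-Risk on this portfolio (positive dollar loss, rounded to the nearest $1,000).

$132,000

σ_p = √(0.49²·2.739² + 0.51²·1.103² + 2·0.5·0.49·0.51·2.739·1.103) = 1.695%.
σ_{10d} = 1.695% × √10 = 5.360%.
z(95%) = 1.645.
VaR = 1.645 × 5.360% = 8.817%; on $1,500,000 that is $132,255.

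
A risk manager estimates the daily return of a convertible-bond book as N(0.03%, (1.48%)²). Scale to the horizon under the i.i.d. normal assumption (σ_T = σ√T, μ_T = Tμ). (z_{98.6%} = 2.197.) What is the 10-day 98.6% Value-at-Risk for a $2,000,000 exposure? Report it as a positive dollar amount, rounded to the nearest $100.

σ_{10d} = 1.48% × √10 = 4.680%; μ_{10d} = 10 × 0.03% = 0.300%.
VaR = −(0.300%) + 2.197 × 4.680% = 9.982%.
On $2,000,000: 0.09982 × $2,000,000 = $199,640.

$199,600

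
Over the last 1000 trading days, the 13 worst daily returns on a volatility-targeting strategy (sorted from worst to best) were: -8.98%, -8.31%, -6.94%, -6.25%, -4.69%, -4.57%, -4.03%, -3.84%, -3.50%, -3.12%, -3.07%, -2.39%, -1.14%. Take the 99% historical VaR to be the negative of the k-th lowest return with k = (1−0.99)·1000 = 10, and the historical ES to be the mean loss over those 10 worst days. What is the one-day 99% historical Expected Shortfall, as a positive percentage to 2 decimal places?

The 10 worst returns sum to -54.23%.
ES = −(-54.23%) / 10 = 5.423% ≈ 5.42%.

5.42%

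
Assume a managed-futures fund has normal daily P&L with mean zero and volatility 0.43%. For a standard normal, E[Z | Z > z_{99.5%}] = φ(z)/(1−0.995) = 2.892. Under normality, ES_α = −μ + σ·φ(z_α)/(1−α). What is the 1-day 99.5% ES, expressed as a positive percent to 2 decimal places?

ES = 0.43% × 2.892 = 1.244%.

1.24%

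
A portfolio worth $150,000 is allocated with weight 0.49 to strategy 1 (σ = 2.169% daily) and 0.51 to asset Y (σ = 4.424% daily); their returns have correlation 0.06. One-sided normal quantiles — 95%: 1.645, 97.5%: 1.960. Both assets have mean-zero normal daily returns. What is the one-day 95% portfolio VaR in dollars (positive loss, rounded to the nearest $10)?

$6,290

σ_p² = 0.49²·2.169² + 0.51²·4.424² + 2·0.06·0.49·0.51·2.169·4.424 = 6.5079 (%²).
σ_p = √6.5079 = 2.551%.
VaR = 1.645 × 2.551% = 4.196%; on $150,000 that is $6,294.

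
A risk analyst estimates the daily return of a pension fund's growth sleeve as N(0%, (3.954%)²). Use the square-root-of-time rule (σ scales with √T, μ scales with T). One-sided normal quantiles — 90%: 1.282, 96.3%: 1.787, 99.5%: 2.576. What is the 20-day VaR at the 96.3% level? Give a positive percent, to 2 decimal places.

31.60%

σ_{20d} = 3.954% × √20 = 17.683%.
VaR = 1.787 × 17.683% = 31.600%.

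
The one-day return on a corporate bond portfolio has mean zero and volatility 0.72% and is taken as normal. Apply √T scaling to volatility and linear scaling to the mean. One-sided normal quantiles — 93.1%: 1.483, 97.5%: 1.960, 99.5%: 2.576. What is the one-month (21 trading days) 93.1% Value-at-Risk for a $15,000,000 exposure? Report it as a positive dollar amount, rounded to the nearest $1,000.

$734,000

σ_{21d} = 0.72% × √21 = 3.299%.
VaR = 1.483 × 3.299% = 4.892%.
On $15,000,000: 0.04892 × $15,000,000 = $733,800.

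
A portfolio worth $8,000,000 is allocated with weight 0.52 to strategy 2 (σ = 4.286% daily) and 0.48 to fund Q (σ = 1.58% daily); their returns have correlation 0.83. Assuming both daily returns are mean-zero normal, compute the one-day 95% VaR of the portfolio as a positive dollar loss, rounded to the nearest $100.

$380,200

σ_p² = 0.52²·4.286² + 0.48²·1.58² + 2·0.83·0.52·0.48·4.286·1.58 = 8.3482 (%²).
σ_p = √8.3482 = 2.889%.
At 95%, z = 1.645.
VaR = 1.645 × 2.889% = 4.752%; on $8,000,000 that is $380,160.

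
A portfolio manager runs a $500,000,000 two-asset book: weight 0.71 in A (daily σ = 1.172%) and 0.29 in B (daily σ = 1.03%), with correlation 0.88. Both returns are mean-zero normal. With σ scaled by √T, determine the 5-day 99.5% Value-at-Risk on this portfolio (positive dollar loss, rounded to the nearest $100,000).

$31,800,000

σ_p = √(0.71²·1.172² + 0.29²·1.03² + 2·0.88·0.71·0.29·1.172·1.03) = 1.104%.
σ_{5d} = 1.104% × √5 = 2.469%.
z(99.5%) = 2.576.
VaR = 2.576 × 2.469% = 6.360%; on $500,000,000 that is $31,800,000.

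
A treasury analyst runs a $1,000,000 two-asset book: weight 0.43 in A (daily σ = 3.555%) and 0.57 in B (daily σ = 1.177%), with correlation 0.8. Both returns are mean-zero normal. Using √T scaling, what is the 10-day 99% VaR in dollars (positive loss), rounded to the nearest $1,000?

σ_p = √(0.43²·3.555² + 0.57²·1.177² + 2·0.8·0.43·0.57·3.555·1.177) = 2.104%.
σ_{10d} = 2.104% × √10 = 6.653%.
z(99%) = 2.326.
VaR = 2.326 × 6.653% = 15.475%; on $1,000,000 that is $154,750.

$155,000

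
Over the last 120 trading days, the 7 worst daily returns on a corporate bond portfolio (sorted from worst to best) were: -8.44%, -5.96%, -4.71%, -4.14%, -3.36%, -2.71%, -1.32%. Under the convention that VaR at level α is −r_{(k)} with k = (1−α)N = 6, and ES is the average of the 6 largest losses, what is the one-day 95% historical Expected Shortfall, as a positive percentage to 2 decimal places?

4.89%

The 6 worst returns sum to -29.32%.
ES = −(-29.32%) / 6 = 4.8866…% ≈ 4.89%.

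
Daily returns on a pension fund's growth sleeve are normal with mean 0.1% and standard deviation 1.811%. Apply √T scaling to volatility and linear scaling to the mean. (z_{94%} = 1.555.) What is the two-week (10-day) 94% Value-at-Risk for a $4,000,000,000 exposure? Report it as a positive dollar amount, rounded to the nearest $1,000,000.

$316,000,000

σ_{10d} = 1.811% × √10 = 5.727%; μ_{10d} = 10 × 0.1% = 1.000%.
VaR = −(1.000%) + 1.555 × 5.727% = 7.905%.
On $4,000,000,000: 0.07905 × $4,000,000,000 = $316,200,000.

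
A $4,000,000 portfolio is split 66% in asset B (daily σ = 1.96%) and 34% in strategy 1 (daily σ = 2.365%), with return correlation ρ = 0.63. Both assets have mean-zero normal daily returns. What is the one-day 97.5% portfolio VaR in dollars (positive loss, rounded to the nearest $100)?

σ_p² = 0.66²·1.96² + 0.34²·2.365² + 2·0.63·0.66·0.34·1.96·2.365 = 3.6306 (%²).
σ_p = √3.6306 = 1.905%.
At 97.5%, z = 1.960.
VaR = 1.960 × 1.905% = 3.734%; on $4,000,000 that is $149,360.

$149,400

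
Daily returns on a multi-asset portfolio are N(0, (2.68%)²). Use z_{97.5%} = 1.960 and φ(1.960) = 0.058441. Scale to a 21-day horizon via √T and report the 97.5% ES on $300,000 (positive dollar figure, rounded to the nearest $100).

σ_{21d} = 2.68% × √21 = 12.281%.
ES multiplier = φ(z)/(1−α) = 0.058441/0.025 = 2.338.
ES = 12.281% × 2.338 = 28.713%; on $300,000: $86,139.

$86,100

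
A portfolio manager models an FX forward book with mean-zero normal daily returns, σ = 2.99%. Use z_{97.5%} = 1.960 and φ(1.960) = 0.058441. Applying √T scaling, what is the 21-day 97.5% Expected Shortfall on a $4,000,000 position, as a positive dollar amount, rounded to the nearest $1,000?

σ_{21d} = 2.99% × √21 = 13.702%.
ES multiplier = φ(z)/(1−α) = 0.058441/0.025 = 2.338.
ES = 13.702% × 2.338 = 32.035%; on $4,000,000: $1,281,400.

$1,281,000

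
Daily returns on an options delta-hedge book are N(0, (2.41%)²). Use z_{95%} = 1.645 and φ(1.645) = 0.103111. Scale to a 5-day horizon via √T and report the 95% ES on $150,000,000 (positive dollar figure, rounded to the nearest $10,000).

$16,670,000

σ_{5d} = 2.41% × √5 = 5.389%.
ES multiplier = φ(z)/(1−α) = 0.103111/0.05 = 2.062.
ES = 5.389% × 2.062 = 11.112%; on $150,000,000: $16,668,000.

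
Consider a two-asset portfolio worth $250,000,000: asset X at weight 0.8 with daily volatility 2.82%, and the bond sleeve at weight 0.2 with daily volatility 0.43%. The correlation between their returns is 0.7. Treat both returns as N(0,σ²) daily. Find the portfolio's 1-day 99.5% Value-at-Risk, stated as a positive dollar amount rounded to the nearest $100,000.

$14,900,000

σ_p² = 0.8²·2.82² + 0.2²·0.43² + 2·0.7·0.8·0.2·2.82·0.43 = 5.3686 (%²).
σ_p = √5.3686 = 2.317%.
At 99.5%, z = 2.576.
VaR = 2.576 × 2.317% = 5.969%; on $250,000,000 that is $14,922,500.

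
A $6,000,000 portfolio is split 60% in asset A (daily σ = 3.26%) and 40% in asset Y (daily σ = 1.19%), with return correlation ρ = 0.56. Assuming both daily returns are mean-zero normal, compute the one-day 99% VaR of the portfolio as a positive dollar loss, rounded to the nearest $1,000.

σ_p² = 0.6²·3.26² + 0.4²·1.19² + 2·0.56·0.6·0.4·3.26·1.19 = 5.0953 (%²).
σ_p = √5.0953 = 2.257%.
At 99%, z = 2.326.
VaR = 2.326 × 2.257% = 5.250%; on $6,000,000 that is $315,000.

$315,000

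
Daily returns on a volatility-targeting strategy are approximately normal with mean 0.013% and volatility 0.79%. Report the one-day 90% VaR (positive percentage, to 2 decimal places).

1.00%

At 90% one-sided, z = 1.282.
VaR = −μ + z·σ = −(0.013%) + 1.282 × 0.79% = 1.000%.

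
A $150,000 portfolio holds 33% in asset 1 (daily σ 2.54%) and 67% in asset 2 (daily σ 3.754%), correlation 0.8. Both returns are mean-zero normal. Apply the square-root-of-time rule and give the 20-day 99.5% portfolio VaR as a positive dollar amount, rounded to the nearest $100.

$55,700

σ_p = √(0.33²·2.54² + 0.67²·3.754² + 2·0.8·0.33·0.67·2.54·3.754) = 3.225%.
σ_{20d} = 3.225% × √20 = 14.423%.
z(99.5%) = 2.576.
VaR = 2.576 × 14.423% = 37.154%; on $150,000 that is $55,731.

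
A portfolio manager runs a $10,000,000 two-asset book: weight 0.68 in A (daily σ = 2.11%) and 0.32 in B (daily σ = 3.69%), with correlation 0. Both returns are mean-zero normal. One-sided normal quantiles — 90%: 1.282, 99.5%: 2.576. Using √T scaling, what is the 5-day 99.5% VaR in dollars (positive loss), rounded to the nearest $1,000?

σ_p = √(0.68²·2.11² + 0.32²·3.69² + 2·0·0.68·0.32·2.11·3.69) = 1.858%.
σ_{5d} = 1.858% × √5 = 4.155%.
VaR = 2.576 × 4.155% = 10.703%; on $10,000,000 that is $1,070,300.

$1,070,000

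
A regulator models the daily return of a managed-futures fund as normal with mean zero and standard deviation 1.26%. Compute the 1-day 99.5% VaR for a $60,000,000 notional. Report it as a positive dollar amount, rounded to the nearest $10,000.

$1,950,000

At 99.5% one-sided, z = 2.576.
VaR = z·σ = 2.576 × 1.26% = 3.246%.
On $60,000,000: 0.03246 × $60,000,000 = $1,947,600.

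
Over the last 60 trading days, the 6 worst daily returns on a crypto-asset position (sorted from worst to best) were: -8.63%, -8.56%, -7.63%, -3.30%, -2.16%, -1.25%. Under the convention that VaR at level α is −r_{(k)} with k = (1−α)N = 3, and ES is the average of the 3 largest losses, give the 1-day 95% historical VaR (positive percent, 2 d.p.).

7.63%

k = 3; the 3rd lowest return is -7.63%, so VaR = 7.63%.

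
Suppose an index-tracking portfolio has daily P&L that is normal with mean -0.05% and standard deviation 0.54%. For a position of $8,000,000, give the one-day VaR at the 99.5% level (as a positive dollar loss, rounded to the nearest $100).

At 99.5% one-sided, z = 2.576.
VaR = −μ + z·σ = −(-0.05%) + 2.576 × 0.54% = 1.441%.
On $8,000,000: 0.01441 × $8,000,000 = $115,280.

$115,300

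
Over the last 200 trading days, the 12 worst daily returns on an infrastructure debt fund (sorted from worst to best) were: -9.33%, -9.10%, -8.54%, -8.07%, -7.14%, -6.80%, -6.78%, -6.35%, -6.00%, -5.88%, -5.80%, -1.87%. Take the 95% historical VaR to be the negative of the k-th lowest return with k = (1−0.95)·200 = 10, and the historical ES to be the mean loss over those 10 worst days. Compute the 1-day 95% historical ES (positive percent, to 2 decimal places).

The 10 worst returns sum to -73.99%.
ES = −(-73.99%) / 10 = 7.399% ≈ 7.40%.

7.40%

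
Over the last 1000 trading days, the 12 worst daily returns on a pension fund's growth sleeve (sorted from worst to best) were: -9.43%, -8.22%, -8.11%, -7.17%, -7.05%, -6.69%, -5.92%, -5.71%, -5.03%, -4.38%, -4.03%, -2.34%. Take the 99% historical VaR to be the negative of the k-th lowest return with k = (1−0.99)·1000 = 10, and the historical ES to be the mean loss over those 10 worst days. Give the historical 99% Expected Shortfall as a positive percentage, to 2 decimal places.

6.77%

The 10 worst returns sum to -67.71%.
ES = −(-67.71%) / 10 = 6.771% ≈ 6.77%.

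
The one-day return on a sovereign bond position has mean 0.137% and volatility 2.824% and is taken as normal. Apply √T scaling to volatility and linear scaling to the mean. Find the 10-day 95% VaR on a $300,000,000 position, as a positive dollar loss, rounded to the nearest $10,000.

$39,960,000

At 95%, z = 1.645.
σ_{10d} = 2.824% × √10 = 8.930%; μ_{10d} = 10 × 0.137% = 1.370%.
VaR = −(1.370%) + 1.645 × 8.930% = 13.320%.
On $300,000,000: 0.13320 × $300,000,000 = $39,960,000.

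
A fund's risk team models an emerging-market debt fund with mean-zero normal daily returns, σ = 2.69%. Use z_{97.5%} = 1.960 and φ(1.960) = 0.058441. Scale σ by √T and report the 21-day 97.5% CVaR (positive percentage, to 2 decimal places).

28.82%

σ_{21d} = 2.69% × √21 = 12.327%.
ES multiplier = φ(z)/(1−α) = 0.058441/0.025 = 2.338.
ES = 12.327% × 2.338 = 28.821%.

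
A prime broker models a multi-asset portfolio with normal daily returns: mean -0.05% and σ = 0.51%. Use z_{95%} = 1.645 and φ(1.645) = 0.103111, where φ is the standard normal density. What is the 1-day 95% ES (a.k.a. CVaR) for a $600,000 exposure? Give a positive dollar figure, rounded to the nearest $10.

$6,610

Tail multiplier: φ(z)/(1−α) = 0.103111 / 0.05 = 2.062.
ES = −(-0.05%) + 0.51% × 2.062 = 1.102%.
On $600,000: 0.01102 × $600,000 = $6,612.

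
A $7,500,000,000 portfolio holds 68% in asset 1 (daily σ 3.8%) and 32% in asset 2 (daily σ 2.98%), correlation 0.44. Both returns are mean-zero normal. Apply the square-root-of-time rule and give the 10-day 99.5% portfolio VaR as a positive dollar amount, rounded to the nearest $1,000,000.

σ_p = √(0.68²·3.8² + 0.32²·2.98² + 2·0.44·0.68·0.32·3.8·2.98) = 3.123%.
σ_{10d} = 3.123% × √10 = 9.876%.
z(99.5%) = 2.576.
VaR = 2.576 × 9.876% = 25.441%; on $7,500,000,000 that is $1,908,075,000.

$1,908,000,000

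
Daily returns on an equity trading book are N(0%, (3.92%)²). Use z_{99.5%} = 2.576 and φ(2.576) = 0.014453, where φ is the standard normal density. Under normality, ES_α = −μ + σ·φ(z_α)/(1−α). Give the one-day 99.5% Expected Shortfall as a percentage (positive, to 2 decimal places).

Tail multiplier: φ(z)/(1−α) = 0.014453 / 0.005 = 2.891.
ES = 3.92% × 2.891 = 11.333%.

11.33%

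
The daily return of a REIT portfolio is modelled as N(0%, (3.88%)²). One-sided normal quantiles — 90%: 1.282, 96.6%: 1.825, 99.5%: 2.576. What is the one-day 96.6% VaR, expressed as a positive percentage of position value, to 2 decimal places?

VaR = z·σ = 1.825 × 3.88% = 7.081%.

7.08%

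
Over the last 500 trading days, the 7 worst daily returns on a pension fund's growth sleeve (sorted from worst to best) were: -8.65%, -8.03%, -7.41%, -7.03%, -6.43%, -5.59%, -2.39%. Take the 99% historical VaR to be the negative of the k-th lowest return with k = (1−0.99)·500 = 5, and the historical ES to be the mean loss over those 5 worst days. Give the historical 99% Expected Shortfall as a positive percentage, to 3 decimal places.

7.510%

The 5 worst returns sum to -37.55%.
ES = −(-37.55%) / 5 = 7.51% ≈ 7.510%.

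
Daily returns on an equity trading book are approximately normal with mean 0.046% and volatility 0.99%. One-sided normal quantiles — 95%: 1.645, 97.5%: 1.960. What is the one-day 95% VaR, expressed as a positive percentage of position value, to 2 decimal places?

VaR = −μ + z·σ = −(0.046%) + 1.645 × 0.99% = 1.583%.

1.58%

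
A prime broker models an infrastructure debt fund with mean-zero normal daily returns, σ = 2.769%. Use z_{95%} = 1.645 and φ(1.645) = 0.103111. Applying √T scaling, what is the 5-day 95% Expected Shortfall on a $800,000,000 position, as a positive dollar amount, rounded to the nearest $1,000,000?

σ_{5d} = 2.769% × √5 = 6.192%.
ES multiplier = φ(z)/(1−α) = 0.103111/0.05 = 2.062.
ES = 6.192% × 2.062 = 12.768%; on $800,000,000: $102,144,000.

$102,000,000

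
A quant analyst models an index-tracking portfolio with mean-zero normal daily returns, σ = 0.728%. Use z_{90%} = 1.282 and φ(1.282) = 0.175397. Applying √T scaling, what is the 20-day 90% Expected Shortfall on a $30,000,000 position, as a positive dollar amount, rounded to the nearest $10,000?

σ_{20d} = 0.728% × √20 = 3.256%.
ES multiplier = φ(z)/(1−α) = 0.175397/0.1 = 1.754.
ES = 3.256% × 1.754 = 5.711%; on $30,000,000: $1,713,300.

$1,710,000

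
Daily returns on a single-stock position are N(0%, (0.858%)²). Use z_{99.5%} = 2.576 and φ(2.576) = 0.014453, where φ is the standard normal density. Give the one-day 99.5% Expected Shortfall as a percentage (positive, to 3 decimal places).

2.480%

Tail multiplier: φ(z)/(1−α) = 0.014453 / 0.005 = 2.891.
ES = 0.858% × 2.891 = 2.480%.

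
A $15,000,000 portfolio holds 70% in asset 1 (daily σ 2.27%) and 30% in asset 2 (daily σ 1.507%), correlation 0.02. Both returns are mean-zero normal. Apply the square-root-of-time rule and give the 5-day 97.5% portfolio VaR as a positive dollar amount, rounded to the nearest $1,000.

$1,092,000

σ_p = √(0.7²·2.27² + 0.3²·1.507² + 2·0.02·0.7·0.3·2.27·1.507) = 1.661%.
σ_{5d} = 1.661% × √5 = 3.714%.
z(97.5%) = 1.960.
VaR = 1.960 × 3.714% = 7.279%; on $15,000,000 that is $1,091,850.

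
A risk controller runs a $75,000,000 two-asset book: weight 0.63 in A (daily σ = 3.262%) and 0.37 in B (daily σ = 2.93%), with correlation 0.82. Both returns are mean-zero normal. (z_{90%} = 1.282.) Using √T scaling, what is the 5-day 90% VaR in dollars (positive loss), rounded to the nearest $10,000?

σ_p = √(0.63²·3.262² + 0.37²·2.93² + 2·0.82·0.63·0.37·3.262·2.93) = 3.009%.
σ_{5d} = 3.009% × √5 = 6.728%.
VaR = 1.282 × 6.728% = 8.625%; on $75,000,000 that is $6,468,750.

$6,470,000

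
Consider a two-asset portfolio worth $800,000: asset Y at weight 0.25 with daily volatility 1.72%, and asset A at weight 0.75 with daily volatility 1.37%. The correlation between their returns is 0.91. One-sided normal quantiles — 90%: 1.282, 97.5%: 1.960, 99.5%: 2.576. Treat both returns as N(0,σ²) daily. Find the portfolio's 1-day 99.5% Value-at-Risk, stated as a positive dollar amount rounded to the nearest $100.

$29,500

σ_p² = 0.25²·1.72² + 0.75²·1.37² + 2·0.91·0.25·0.75·1.72·1.37 = 2.0448 (%²).
σ_p = √2.0448 = 1.430%.
VaR = 2.576 × 1.430% = 3.684%; on $800,000 that is $29,472.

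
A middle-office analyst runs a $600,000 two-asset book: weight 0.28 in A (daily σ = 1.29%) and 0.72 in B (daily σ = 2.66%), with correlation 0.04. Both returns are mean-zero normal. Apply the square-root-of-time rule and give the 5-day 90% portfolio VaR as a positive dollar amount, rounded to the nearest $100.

σ_p = √(0.28²·1.29² + 0.72²·2.66² + 2·0.04·0.28·0.72·1.29·2.66) = 1.963%.
σ_{5d} = 1.963% × √5 = 4.389%.
z(90%) = 1.282.
VaR = 1.282 × 4.389% = 5.627%; on $600,000 that is $33,762.

$33,800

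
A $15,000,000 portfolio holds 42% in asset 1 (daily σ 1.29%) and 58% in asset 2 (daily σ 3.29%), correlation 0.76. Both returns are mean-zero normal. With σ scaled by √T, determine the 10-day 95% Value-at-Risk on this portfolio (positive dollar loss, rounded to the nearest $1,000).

$1,831,000

σ_p = √(0.42²·1.29² + 0.58²·3.29² + 2·0.76·0.42·0.58·1.29·3.29) = 2.347%.
σ_{10d} = 2.347% × √10 = 7.422%.
z(95%) = 1.645.
VaR = 1.645 × 7.422% = 12.209%; on $15,000,000 that is $1,831,350.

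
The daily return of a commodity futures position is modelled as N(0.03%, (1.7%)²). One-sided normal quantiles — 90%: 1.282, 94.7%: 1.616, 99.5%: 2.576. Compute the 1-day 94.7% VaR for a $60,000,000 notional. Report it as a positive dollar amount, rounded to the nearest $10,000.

$1,630,000

VaR = −μ + z·σ = −(0.03%) + 1.616 × 1.7% = 2.717%.
On $60,000,000: 0.02717 × $60,000,000 = $1,630,200.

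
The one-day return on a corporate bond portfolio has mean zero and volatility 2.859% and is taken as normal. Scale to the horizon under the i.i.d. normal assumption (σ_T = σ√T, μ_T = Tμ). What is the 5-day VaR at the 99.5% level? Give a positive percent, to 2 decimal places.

At 99.5%, z = 2.576.
σ_{5d} = 2.859% × √5 = 6.393%.
VaR = 2.576 × 6.393% = 16.468%.

16.47%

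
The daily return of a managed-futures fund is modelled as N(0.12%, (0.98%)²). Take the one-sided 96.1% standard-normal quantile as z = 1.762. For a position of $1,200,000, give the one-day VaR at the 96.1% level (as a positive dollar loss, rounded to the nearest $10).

VaR = −μ + z·σ = −(0.12%) + 1.762 × 0.98% = 1.607%.
On $1,200,000: 0.01607 × $1,200,000 = $19,284.

$19,280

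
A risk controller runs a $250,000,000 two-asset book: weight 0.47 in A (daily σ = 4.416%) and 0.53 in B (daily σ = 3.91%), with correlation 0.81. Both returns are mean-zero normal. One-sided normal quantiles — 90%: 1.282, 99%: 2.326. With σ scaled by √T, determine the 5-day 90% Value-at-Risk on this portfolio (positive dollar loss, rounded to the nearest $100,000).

$28,300,000

σ_p = √(0.47²·4.416² + 0.53²·3.91² + 2·0.81·0.47·0.53·4.416·3.91) = 3.946%.
σ_{5d} = 3.946% × √5 = 8.824%.
VaR = 1.282 × 8.824% = 11.312%; on $250,000,000 that is $28,280,000.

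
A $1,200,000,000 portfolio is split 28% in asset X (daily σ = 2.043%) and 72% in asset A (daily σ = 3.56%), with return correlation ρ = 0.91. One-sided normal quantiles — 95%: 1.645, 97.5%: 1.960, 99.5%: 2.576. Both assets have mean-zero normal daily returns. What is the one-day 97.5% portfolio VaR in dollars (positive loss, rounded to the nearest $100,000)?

σ_p² = 0.28²·2.043² + 0.72²·3.56² + 2·0.91·0.28·0.72·2.043·3.56 = 9.5658 (%²).
σ_p = √9.5658 = 3.093%.
VaR = 1.960 × 3.093% = 6.062%; on $1,200,000,000 that is $72,744,000.

$72,700,000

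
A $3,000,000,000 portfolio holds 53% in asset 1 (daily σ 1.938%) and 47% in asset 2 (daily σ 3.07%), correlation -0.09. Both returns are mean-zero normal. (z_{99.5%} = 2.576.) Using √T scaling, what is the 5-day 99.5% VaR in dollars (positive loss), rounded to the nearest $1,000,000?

$293,000,000

σ_p = √(0.53²·1.938² + 0.47²·3.07² + 2·-0.09·0.53·0.47·1.938·3.07) = 1.694%.
σ_{5d} = 1.694% × √5 = 3.788%.
VaR = 2.576 × 3.788% = 9.758%; on $3,000,000,000 that is $292,740,000.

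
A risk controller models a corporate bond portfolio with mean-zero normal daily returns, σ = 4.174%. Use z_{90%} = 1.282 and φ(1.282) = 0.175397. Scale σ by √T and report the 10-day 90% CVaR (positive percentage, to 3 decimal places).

23.151%

σ_{10d} = 4.174% × √10 = 13.199%.
ES multiplier = φ(z)/(1−α) = 0.175397/0.1 = 1.754.
ES = 13.199% × 1.754 = 23.151%.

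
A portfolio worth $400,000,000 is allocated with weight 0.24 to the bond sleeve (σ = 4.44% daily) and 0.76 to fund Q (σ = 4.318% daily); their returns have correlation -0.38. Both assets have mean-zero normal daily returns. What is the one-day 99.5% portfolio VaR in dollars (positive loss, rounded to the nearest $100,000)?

σ_p² = 0.24²·4.44² + 0.76²·4.318² + 2·-0.38·0.24·0.76·4.44·4.318 = 9.2472 (%²).
σ_p = √9.2472 = 3.041%.
At 99.5%, z = 2.576.
VaR = 2.576 × 3.041% = 7.834%; on $400,000,000 that is $31,336,000.

$31,300,000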